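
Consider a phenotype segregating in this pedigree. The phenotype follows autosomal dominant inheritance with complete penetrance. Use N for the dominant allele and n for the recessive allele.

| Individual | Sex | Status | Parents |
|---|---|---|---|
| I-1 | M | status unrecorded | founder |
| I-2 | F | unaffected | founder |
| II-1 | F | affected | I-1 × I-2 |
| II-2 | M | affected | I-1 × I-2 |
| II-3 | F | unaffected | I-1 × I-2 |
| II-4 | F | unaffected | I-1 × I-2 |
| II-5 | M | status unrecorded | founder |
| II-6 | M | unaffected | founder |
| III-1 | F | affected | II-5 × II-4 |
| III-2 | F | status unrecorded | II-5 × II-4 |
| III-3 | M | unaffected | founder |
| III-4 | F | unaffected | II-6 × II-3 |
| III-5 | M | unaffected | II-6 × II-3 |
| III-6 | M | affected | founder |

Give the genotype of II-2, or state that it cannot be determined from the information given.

From phenotype alone, II-2 is NN or Nn.
II-2 is affected so carries N and received n from I-2 (nn), so II-2 is Nn.

Nn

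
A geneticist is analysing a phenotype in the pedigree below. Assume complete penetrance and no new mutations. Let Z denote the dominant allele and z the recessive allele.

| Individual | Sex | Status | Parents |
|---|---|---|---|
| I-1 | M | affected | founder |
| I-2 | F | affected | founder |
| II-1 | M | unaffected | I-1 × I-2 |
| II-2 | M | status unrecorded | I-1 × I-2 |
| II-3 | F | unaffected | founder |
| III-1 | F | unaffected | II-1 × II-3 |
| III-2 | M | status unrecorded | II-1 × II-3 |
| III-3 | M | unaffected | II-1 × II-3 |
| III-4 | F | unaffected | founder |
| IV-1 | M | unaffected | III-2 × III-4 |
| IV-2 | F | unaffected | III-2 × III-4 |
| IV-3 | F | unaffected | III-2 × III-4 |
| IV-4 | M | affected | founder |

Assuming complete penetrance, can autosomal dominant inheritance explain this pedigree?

A consistent assignment under autosomal dominant exists: I-1 Zz, I-2 Zz, II-1 zz, II-2 ZZ, II-3 zz, III-1 zz, III-2 zz, III-3 zz, III-4 zz, IV-1 zz, IV-2 zz, IV-3 zz, IV-4 ZZ.
In this assignment every recorded phenotype matches its genotype and every non-founder's genotype is obtainable from its parents' genotypes, so the pedigree is consistent.

Yes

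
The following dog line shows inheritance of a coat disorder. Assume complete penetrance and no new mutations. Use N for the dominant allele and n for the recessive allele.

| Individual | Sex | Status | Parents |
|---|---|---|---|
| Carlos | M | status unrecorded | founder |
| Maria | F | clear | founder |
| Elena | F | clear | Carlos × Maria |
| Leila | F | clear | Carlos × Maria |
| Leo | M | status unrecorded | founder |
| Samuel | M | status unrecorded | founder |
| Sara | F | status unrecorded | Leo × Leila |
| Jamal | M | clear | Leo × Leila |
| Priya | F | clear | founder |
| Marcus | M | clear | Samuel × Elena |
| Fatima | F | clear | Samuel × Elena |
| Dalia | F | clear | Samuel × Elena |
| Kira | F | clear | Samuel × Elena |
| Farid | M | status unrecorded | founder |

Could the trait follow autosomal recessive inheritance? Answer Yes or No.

A consistent assignment under autosomal recessive exists: Carlos NN, Maria NN, Elena NN, Leila NN, Leo NN, Samuel NN, Sara NN, Jamal NN, Priya NN, Marcus NN, Fatima NN, Dalia NN, Kira NN, Farid NN.
In this assignment every recorded phenotype matches its genotype and every non-founder's genotype is obtainable from its parents' genotypes, so the pedigree is consistent.

Yes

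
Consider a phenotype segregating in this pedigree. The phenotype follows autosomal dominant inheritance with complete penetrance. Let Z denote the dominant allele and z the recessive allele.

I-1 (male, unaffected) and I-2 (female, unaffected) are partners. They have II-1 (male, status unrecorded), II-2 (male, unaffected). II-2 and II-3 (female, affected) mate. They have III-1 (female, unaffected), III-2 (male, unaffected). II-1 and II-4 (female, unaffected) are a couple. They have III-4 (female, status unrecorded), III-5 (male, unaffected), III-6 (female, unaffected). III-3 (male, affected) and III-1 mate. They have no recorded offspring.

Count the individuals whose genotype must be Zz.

Obligate heterozygotes: II-3 is affected so carries Z and passed z to III-1 (zz), so II-3 is Zz.
Every other individual is either homozygous by phenotype or has at least one consistent homozygous assignment, so the count is 1.

1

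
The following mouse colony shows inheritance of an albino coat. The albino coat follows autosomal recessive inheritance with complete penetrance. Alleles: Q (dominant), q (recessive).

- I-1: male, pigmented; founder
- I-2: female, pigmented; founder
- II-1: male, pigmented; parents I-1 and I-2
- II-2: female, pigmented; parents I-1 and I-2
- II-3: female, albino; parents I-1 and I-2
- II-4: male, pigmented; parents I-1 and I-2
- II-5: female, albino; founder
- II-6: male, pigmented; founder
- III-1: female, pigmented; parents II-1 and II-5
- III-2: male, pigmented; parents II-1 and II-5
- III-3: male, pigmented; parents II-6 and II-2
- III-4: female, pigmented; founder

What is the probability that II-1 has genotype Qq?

1/3

I-1 is pigmented so carries Q and passed q to II-3 (qq), so I-1 is Qq.
I-2 is pigmented so carries Q and passed q to II-3 (qq), so I-2 is Qq.
Their cross gives offspring ratios 1/4 QQ : 1/2 Qq : 1/4 qq. Conditioning on II-1 being pigmented, P(Qq) = 1/2 / 3/4 = 2/3 before taking II-1's own offspring into account.
II-5 is albino, so II-5 is qq.
Now use II-1's offspring. Probability of each recorded status — pigmented daughter III-1: 1/2 if II-1 is Qq, 1 if QQ; pigmented son III-2: 1/2 if II-1 is Qq, 1 if QQ.
Bayes: P(Qq) = 2/3·1/4 / (2/3·1/4 + 1/3·1) = 1/3.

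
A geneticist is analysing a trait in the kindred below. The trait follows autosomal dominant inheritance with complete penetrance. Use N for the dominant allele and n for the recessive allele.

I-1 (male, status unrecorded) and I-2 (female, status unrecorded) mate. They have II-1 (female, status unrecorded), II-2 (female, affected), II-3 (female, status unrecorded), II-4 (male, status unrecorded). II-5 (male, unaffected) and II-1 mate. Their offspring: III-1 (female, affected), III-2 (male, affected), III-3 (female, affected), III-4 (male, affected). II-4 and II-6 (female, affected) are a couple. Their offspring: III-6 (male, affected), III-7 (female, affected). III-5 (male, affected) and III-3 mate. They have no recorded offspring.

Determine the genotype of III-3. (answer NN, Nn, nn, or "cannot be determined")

From phenotype alone, III-3 is NN or Nn.
III-3 is affected so carries N and received n from II-5 (nn), so III-3 is Nn.

Nn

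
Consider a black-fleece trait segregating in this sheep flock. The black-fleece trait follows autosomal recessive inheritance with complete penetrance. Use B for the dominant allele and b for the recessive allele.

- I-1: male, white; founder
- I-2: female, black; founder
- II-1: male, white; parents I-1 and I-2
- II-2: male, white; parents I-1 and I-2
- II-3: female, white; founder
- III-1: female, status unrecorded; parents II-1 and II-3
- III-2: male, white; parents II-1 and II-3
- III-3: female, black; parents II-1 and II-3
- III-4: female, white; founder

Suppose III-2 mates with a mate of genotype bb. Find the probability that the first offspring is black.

1/3

II-1 is white so carries B and received b from I-2 (bb), so II-1 is Bb.
II-3 is white so carries B and passed b to III-3 (bb), so II-3 is Bb.
III-2 is a white offspring of II-1 (Bb) × II-3 (Bb), whose cross gives 1/4 BB : 1/2 Bb : 1/4 bb; conditioning on being white, III-2 is BB with probability 1/3, Bb with probability 2/3.
Summing over parental genotype combinations, P(offspring is black) = 2/3·1/2 = 1/3.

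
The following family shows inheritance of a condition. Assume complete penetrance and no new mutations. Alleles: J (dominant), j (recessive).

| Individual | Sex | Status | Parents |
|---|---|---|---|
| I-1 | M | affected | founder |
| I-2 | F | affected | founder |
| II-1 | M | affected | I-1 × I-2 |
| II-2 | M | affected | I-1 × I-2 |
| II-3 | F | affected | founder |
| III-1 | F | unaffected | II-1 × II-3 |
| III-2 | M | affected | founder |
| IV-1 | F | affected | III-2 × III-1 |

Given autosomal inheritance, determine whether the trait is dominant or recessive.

II-1 and II-3 are both affected yet have an unaffected child III-1. Under a recessive model two affected parents are homozygous and every child would be affected, so the trait cannot be recessive.

dominant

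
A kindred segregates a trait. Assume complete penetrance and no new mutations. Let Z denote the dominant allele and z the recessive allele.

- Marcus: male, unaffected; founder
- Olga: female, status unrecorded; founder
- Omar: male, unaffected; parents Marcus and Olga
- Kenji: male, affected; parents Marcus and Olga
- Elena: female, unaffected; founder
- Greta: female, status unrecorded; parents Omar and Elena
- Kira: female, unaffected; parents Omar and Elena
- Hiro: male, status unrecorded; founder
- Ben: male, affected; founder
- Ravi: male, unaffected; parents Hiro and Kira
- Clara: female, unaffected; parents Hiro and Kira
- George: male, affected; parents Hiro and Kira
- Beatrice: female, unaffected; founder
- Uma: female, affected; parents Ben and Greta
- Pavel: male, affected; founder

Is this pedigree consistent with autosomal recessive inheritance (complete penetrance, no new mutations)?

Yes

A consistent assignment under autosomal recessive exists: Marcus Zz, Olga Zz, Omar ZZ, Kenji zz, Elena Zz, Greta Zz, Kira Zz, Hiro Zz, Ben zz, Ravi ZZ, Clara ZZ, George zz, Beatrice ZZ, Uma zz, Pavel zz.
In this assignment every recorded phenotype matches its genotype and every non-founder's genotype is obtainable from its parents' genotypes, so the pedigree is consistent.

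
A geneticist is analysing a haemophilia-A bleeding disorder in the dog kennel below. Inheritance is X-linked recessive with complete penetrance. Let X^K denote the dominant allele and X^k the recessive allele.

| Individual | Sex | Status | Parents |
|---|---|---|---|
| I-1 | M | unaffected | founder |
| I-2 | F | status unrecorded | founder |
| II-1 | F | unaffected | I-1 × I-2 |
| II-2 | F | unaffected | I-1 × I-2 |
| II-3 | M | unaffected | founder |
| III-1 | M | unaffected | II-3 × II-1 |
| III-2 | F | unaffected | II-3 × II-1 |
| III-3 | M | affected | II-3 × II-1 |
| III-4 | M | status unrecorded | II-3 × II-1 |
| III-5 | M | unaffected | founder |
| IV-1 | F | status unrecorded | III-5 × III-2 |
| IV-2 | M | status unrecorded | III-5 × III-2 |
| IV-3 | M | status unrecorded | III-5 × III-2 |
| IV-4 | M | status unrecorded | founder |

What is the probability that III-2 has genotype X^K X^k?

II-3 is unaffected, so II-3 is X^K Y.
II-1 is unaffected so carries K and passed k to III-3 (X^k Y), so II-1 is X^K X^k.
Their cross gives offspring ratios 1/2 X^K X^K : 1/2 X^K X^k. Conditioning on III-2 being unaffected, P(X^K X^k) = 1/2 / 1 = 1/2 before taking III-2's own offspring into account.
III-5 is unaffected, so III-5 is X^K Y.
III-2's offspring (IV-1, IV-2, IV-3) would show their recorded status with the same probability whether III-2 is X^K X^k or X^K X^K, so they carry no information and P(X^K X^k) = 1/2.

1/2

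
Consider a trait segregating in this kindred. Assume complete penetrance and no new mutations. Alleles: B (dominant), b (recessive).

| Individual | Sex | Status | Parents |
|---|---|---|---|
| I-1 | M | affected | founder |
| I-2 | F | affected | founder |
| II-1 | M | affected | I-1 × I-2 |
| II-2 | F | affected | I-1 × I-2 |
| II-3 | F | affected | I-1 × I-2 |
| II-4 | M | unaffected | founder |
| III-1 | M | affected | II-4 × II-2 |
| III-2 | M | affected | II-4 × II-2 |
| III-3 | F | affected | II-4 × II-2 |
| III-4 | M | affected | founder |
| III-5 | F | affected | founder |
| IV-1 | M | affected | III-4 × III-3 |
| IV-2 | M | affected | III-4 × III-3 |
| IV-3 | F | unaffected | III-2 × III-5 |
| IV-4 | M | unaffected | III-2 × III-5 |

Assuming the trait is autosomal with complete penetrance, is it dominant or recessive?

III-2 and III-5 are both affected yet have an unaffected child IV-3. Under a recessive model two affected parents are homozygous and every child would be affected, so the trait cannot be recessive.

dominant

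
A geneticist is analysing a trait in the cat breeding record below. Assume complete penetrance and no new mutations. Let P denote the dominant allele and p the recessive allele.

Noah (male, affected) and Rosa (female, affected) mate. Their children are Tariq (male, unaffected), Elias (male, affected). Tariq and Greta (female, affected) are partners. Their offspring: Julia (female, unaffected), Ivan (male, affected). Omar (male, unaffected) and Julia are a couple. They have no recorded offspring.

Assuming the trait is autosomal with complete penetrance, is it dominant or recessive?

dominant

Noah and Rosa are both affected yet have an unaffected child Tariq. Under a recessive model two affected parents are homozygous and every child would be affected, so the trait cannot be recessive.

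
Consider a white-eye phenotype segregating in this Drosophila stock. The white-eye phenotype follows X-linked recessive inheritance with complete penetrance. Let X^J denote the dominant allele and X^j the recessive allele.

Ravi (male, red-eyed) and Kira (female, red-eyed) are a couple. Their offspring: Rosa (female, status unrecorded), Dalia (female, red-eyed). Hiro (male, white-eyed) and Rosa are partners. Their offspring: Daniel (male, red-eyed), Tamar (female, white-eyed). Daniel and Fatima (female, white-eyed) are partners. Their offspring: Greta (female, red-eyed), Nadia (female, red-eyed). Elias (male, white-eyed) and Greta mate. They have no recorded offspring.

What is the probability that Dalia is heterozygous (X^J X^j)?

Ravi is red-eyed, so Ravi is X^J Y.
Kira is red-eyed so carries J and passed j to Rosa (X^J X^j, whose J came from Ravi), so Kira is X^J X^j.
Their cross gives offspring ratios 1/2 X^J X^J : 1/2 X^J X^j. Conditioning on Dalia being red-eyed, P(X^J X^j) = 1/2 / 1 = 1/2.

1/2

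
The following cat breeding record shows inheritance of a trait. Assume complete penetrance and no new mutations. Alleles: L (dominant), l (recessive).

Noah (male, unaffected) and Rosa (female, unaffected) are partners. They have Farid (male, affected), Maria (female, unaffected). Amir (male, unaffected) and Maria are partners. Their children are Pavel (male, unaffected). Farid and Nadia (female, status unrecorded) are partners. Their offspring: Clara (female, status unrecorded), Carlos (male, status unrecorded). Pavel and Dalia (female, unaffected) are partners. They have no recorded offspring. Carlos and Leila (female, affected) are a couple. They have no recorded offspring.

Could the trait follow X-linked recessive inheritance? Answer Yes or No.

A consistent assignment under X-linked recessive exists: Noah X^L Y, Rosa X^L X^l, Farid X^l Y, Maria X^L X^L, Amir X^L Y, Nadia X^L X^L, Pavel X^L Y, Dalia X^L X^L, Clara X^L X^l, Carlos X^L Y, Leila X^l X^l.
In this assignment every recorded phenotype matches its genotype and every non-founder's genotype is obtainable from its parents' genotypes, so the pedigree is consistent.

Yes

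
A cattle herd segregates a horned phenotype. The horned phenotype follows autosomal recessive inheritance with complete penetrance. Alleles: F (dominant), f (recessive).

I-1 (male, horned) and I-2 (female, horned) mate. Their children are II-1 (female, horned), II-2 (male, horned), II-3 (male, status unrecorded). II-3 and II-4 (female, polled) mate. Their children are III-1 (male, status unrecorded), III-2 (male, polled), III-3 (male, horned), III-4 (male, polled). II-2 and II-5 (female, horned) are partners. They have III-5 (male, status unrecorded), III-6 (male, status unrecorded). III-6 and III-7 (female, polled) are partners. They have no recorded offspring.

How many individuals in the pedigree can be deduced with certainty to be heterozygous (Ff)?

Obligate heterozygotes: II-4 is polled so carries F and passed f to III-3 (ff), so II-4 is Ff; III-2 is polled so carries F and received f from II-3 (ff), so III-2 is Ff; III-4 is polled so carries F and received f from II-3 (ff), so III-4 is Ff.
Every other individual is either homozygous by phenotype or has at least one consistent homozygous assignment, so the count is 3.

3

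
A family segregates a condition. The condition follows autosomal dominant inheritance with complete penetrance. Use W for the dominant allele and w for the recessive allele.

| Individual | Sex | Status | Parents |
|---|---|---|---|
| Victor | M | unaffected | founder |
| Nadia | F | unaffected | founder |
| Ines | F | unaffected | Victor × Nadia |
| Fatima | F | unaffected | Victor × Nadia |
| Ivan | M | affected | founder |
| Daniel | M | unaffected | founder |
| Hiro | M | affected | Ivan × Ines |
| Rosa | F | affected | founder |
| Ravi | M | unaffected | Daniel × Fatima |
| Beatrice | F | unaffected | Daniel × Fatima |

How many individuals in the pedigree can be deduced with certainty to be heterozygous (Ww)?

1

Obligate heterozygotes: Hiro is affected so carries W and received w from Ines (ww), so Hiro is Ww.
Every other individual is either homozygous by phenotype or has at least one consistent homozygous assignment, so the count is 1.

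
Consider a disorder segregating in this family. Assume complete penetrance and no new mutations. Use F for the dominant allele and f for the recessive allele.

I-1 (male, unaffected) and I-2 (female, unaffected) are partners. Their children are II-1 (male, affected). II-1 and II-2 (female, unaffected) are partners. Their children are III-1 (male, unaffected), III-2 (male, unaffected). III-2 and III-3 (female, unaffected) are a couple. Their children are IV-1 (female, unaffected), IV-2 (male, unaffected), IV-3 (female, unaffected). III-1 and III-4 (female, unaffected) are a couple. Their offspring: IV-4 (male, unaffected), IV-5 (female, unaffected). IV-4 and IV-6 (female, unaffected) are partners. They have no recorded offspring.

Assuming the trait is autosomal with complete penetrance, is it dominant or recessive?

recessive

I-1 and I-2 are both unaffected yet have an affected child II-1. Under dominance, an affected child requires at least one affected parent, so the trait cannot be dominant.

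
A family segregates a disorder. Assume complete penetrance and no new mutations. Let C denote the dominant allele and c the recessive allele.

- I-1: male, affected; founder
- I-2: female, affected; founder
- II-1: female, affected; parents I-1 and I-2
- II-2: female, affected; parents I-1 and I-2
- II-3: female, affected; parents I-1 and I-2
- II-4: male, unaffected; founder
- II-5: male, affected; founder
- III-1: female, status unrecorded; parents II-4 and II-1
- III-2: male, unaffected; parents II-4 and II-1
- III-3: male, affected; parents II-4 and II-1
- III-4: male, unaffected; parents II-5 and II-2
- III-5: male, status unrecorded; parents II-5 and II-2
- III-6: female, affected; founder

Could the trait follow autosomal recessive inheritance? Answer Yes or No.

No

Under autosomal recessive, III-4 (unaffected, male) cannot arise from II-5 (affected) × II-2 (affected).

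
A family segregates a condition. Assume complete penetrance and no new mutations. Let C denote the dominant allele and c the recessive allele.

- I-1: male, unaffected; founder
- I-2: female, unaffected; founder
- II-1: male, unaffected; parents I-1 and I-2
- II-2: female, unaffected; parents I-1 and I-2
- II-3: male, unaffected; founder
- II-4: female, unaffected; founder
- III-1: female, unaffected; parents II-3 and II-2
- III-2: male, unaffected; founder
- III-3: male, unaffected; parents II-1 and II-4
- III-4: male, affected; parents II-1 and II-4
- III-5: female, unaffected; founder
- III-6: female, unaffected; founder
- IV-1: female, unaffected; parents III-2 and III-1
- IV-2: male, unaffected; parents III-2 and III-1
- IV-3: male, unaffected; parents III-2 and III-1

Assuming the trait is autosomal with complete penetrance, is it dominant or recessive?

II-1 and II-4 are both unaffected yet have an affected child III-4. Under dominance, an affected child requires at least one affected parent, so the trait cannot be dominant.

recessive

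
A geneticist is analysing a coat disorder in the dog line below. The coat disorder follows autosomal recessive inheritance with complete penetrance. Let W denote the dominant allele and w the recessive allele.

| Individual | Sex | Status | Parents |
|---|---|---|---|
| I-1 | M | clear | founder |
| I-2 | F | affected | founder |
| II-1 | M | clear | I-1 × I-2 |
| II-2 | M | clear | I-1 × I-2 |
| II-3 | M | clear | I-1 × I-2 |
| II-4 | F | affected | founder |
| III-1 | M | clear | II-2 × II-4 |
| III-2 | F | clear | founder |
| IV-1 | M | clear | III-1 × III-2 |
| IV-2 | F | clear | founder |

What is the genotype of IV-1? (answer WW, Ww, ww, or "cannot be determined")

IV-1's phenotype allows WW or Ww, and no parent or child forces a single allele at both positions; consistent genotype assignments exist with IV-1 as WW or Ww.

cannot be determined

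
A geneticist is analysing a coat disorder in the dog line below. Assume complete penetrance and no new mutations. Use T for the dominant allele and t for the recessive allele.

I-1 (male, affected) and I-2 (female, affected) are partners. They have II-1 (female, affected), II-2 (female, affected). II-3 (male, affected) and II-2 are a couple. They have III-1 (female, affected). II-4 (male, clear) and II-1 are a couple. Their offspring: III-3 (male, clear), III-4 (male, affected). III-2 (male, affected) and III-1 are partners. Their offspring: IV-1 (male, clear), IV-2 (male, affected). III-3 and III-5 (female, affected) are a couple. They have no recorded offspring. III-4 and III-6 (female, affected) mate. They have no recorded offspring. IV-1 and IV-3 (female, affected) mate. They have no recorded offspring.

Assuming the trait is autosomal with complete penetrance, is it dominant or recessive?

dominant

III-2 and III-1 are both affected yet have a clear child IV-1. Under a recessive model two affected parents are homozygous and every child would be affected, so the trait cannot be recessive.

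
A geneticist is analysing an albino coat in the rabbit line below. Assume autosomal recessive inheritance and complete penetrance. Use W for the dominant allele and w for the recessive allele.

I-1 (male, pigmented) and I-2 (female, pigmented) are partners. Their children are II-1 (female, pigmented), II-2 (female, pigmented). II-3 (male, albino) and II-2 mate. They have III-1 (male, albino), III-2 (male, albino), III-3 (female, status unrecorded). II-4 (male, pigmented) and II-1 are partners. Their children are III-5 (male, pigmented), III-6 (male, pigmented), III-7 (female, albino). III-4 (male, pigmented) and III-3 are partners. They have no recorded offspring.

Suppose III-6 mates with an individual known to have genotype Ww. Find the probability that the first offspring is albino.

II-4 is pigmented so carries W and passed w to III-7 (ww), so II-4 is Ww.
II-1 is pigmented so carries W and passed w to III-7 (ww), so II-1 is Ww.
III-6 is a pigmented offspring of II-4 (Ww) × II-1 (Ww), whose cross gives 1/4 WW : 1/2 Ww : 1/4 ww; conditioning on being pigmented, III-6 is WW with probability 1/3, Ww with probability 2/3.
Summing over parental genotype combinations, P(offspring is albino) = 2/3·1/4 = 1/6.

1/6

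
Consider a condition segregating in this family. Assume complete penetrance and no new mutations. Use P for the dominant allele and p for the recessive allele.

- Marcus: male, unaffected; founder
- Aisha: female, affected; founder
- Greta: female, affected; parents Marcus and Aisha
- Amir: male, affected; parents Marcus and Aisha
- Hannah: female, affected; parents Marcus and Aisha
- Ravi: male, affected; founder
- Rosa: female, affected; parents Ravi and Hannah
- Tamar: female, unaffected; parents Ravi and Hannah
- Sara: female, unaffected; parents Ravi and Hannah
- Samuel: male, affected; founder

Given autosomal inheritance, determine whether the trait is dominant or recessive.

dominant

Ravi and Hannah are both affected yet have an unaffected child Tamar. Under a recessive model two affected parents are homozygous and every child would be affected, so the trait cannot be recessive.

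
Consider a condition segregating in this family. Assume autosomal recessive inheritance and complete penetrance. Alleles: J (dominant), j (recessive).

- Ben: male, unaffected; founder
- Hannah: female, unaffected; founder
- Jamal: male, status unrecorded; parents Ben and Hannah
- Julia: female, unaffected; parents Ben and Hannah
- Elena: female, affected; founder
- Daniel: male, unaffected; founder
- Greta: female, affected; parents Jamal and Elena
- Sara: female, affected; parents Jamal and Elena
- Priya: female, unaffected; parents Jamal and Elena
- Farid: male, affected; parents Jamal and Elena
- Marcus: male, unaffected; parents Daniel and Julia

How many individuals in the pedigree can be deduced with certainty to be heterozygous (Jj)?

Obligate heterozygotes: Jamal passed J to Priya (Jj, whose j came from Elena) and passed j to Greta (jj), so Jamal is Jj; Priya is unaffected so carries J and received j from Elena (jj), so Priya is Jj.
Every other individual is either homozygous by phenotype or has at least one consistent homozygous assignment, so the count is 2.

2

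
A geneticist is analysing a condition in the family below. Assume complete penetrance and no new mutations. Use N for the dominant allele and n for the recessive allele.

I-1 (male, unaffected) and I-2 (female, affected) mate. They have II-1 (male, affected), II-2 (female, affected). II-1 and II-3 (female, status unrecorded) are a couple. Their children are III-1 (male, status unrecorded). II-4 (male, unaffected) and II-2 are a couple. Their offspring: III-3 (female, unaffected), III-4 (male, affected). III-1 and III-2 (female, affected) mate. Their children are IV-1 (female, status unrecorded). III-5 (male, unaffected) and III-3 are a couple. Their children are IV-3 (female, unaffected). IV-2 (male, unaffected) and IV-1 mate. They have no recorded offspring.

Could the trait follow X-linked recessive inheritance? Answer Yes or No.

No

Under X-linked recessive, II-2 (affected, female) cannot arise from I-1 (unaffected) × I-2 (affected).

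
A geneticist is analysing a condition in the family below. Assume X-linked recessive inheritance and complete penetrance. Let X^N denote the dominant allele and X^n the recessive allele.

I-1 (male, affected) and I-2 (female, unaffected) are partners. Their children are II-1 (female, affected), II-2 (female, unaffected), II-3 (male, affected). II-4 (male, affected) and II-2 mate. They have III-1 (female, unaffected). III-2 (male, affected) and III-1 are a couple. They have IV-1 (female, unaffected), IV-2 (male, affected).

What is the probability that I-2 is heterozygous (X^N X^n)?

1

I-2 is unaffected so carries N and passed n to II-1 (X^n X^n), so I-2 is X^N X^n, giving P(X^N X^n) = 1.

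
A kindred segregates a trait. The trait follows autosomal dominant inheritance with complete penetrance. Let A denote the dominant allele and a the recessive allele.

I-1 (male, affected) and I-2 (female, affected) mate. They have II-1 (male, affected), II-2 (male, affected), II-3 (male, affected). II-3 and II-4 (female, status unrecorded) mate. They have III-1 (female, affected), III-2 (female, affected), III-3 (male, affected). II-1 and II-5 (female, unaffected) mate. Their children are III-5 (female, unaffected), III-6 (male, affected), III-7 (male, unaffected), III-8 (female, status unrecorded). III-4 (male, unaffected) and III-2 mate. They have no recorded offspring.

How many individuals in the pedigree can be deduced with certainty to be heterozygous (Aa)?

Obligate heterozygotes: II-1 is affected so carries A and passed a to III-5 (aa), so II-1 is Aa; III-6 is affected so carries A and received a from II-5 (aa), so III-6 is Aa.
Every other individual is either homozygous by phenotype or has at least one consistent homozygous assignment, so the count is 2.

2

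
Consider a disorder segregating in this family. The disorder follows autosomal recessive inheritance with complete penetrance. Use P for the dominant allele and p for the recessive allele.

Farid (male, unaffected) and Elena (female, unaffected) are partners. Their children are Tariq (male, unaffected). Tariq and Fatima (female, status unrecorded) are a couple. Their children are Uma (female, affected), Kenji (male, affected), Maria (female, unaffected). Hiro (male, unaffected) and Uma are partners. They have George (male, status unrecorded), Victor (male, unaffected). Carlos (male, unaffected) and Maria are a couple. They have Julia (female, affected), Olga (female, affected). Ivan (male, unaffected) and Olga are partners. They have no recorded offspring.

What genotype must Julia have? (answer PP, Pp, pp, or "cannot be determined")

pp

Julia is affected, so Julia is pp.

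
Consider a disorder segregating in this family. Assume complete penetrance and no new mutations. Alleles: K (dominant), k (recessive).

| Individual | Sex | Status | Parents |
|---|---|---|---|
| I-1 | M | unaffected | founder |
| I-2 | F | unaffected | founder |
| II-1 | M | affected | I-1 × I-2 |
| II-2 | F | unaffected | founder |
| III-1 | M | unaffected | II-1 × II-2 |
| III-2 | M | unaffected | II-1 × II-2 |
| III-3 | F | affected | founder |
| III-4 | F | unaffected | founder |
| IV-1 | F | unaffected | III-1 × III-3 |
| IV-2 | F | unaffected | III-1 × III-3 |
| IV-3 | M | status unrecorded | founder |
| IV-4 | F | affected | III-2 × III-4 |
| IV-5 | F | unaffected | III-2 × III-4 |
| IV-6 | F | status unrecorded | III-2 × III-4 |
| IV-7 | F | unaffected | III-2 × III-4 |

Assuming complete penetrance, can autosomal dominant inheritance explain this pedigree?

No

Under autosomal dominant, II-1 (affected, male) cannot arise from I-1 (unaffected) × I-2 (unaffected).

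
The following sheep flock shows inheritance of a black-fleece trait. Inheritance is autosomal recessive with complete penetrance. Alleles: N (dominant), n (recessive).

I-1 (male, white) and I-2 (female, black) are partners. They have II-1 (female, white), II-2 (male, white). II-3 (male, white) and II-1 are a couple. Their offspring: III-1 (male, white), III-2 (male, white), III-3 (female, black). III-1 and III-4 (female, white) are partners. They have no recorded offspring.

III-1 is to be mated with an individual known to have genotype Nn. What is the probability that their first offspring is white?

5/6

II-3 is white so carries N and passed n to III-3 (nn), so II-3 is Nn.
II-1 is white so carries N and received n from I-2 (nn), so II-1 is Nn.
III-1 is a white offspring of II-3 (Nn) × II-1 (Nn), whose cross gives 1/4 NN : 1/2 Nn : 1/4 nn; conditioning on being white, III-1 is NN with probability 1/3, Nn with probability 2/3.
Summing over parental genotype combinations, P(offspring is white) = 1/3·1 + 2/3·3/4 = 5/6.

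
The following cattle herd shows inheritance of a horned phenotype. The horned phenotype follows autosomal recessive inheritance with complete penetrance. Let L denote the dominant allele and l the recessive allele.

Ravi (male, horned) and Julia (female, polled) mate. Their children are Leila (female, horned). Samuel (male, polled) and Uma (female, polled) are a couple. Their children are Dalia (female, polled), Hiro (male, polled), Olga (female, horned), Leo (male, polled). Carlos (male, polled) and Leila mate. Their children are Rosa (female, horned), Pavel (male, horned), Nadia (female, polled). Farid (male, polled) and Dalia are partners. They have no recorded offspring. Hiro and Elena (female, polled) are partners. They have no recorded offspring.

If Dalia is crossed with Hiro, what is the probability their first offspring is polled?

8/9

Samuel is polled so carries L and passed l to Olga (ll), so Samuel is Ll.
Uma is polled so carries L and passed l to Olga (ll), so Uma is Ll.
Dalia is a polled offspring of Samuel (Ll) × Uma (Ll), whose cross gives 1/4 LL : 1/2 Ll : 1/4 ll; conditioning on being polled, Dalia is LL with probability 1/3, Ll with probability 2/3.
Hiro is a polled offspring of Samuel (Ll) × Uma (Ll), whose cross gives 1/4 LL : 1/2 Ll : 1/4 ll; conditioning on being polled, Hiro is LL with probability 1/3, Ll with probability 2/3.
Summing over parental genotype combinations, P(offspring is polled) = 1/9·1 + 2/9·1 + 2/9·1 + 4/9·3/4 = 8/9.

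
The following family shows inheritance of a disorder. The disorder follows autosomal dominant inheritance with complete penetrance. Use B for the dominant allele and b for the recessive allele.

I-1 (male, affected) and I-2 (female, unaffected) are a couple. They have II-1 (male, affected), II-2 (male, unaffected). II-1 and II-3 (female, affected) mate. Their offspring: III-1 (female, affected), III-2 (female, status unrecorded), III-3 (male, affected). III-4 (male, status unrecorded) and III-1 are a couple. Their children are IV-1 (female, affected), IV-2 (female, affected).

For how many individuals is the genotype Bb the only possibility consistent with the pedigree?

2

Obligate heterozygotes: I-1 is affected so carries B and passed b to II-2 (bb), so I-1 is Bb; II-1 is affected so carries B and received b from I-2 (bb), so II-1 is Bb.
Every other individual is either homozygous by phenotype or has at least one consistent homozygous assignment, so the count is 2.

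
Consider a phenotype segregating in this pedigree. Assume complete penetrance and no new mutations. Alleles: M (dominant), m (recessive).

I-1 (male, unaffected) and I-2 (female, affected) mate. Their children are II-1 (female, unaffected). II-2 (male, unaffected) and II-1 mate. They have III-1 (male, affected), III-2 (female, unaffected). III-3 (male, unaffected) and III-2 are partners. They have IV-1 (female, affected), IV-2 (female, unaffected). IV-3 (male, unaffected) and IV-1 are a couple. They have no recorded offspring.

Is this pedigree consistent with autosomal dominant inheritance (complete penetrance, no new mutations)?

No

Under autosomal dominant, III-1 (affected, male) cannot arise from II-2 (unaffected) × II-1 (unaffected).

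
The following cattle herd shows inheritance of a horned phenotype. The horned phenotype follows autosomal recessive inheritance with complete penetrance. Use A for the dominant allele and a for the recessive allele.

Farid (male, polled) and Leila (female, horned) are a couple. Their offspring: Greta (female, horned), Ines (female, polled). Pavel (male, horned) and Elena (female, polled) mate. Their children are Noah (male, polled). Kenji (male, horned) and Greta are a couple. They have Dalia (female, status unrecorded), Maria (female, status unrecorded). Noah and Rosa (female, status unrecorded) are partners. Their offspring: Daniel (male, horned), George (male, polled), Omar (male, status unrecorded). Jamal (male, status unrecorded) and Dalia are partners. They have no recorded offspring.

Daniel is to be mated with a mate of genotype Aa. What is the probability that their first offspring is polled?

Daniel is horned, so Daniel is aa.
The cross gives 1/2 Aa : 1/2 aa, so P(offspring is polled) = 1/2.

1/2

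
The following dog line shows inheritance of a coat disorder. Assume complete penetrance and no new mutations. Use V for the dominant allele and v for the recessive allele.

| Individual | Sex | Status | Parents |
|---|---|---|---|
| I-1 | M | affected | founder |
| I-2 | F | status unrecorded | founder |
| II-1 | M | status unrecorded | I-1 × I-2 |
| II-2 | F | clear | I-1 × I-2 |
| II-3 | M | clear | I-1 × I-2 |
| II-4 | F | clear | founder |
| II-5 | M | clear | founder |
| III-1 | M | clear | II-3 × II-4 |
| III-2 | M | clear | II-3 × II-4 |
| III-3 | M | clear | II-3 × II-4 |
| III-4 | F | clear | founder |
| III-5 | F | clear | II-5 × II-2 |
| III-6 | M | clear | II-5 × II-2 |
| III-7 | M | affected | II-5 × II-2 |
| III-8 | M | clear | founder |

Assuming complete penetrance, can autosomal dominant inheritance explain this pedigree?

No

Under autosomal dominant, III-7 (affected, male) cannot arise from II-5 (clear) × II-2 (clear).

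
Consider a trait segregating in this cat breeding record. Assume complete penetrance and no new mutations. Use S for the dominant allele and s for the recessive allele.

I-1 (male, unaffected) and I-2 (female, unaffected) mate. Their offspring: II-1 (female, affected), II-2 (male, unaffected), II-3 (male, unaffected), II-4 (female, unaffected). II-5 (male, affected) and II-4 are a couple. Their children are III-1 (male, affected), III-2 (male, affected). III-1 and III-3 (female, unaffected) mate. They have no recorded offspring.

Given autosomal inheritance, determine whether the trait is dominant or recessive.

I-1 and I-2 are both unaffected yet have an affected child II-1. Under dominance, an affected child requires at least one affected parent, so the trait cannot be dominant.

recessive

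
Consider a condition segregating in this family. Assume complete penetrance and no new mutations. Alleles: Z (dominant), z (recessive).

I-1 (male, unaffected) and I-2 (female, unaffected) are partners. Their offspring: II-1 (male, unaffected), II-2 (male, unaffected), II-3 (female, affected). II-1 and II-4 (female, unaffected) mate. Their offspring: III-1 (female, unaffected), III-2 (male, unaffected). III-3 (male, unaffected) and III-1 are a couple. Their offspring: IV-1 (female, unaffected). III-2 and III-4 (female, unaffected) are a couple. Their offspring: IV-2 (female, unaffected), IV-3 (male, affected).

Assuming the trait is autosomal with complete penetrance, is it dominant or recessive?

recessive

I-1 and I-2 are both unaffected yet have an affected child II-3. Under dominance, an affected child requires at least one affected parent, so the trait cannot be dominant.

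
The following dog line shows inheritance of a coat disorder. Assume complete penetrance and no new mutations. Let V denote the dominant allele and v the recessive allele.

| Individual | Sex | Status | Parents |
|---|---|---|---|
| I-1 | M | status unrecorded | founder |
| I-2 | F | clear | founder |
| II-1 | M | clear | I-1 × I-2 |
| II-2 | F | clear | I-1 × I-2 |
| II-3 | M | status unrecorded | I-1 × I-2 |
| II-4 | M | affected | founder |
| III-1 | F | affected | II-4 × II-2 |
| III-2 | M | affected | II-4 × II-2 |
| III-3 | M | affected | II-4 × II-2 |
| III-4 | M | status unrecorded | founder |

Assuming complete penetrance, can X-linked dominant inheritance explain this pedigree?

No

Under X-linked dominant, III-2 (affected, male) cannot arise from II-4 (affected) × II-2 (clear).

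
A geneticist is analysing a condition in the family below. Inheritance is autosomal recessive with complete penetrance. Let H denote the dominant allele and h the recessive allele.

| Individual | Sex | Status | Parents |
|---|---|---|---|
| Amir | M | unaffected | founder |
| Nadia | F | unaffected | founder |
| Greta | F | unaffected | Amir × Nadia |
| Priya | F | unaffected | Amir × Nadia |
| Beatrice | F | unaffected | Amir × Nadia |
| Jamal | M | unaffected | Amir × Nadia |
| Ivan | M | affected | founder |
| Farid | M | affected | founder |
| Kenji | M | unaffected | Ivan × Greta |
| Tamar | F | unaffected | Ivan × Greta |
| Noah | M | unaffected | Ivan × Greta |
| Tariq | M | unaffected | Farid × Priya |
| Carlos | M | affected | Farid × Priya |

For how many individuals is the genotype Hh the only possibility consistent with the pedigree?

5

Obligate heterozygotes: Priya is unaffected so carries H and passed h to Carlos (hh), so Priya is Hh; Kenji is unaffected so carries H and received h from Ivan (hh), so Kenji is Hh; Tamar is unaffected so carries H and received h from Ivan (hh), so Tamar is Hh; Noah is unaffected so carries H and received h from Ivan (hh), so Noah is Hh; Tariq is unaffected so carries H and received h from Farid (hh), so Tariq is Hh.
Every other individual is either homozygous by phenotype or has at least one consistent homozygous assignment, so the count is 5.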